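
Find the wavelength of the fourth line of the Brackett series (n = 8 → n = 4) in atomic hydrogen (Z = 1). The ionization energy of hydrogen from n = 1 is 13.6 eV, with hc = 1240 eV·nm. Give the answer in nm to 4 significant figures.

The Brackett series terminates on n_f = 4; the fourth line has n_i = 4+4 = 8.
ΔE = 13.60 × (1/4² − 1/8²) = 0.6375 eV.
λ = 1240 / 0.6375 = 1945 nm.

1945 nm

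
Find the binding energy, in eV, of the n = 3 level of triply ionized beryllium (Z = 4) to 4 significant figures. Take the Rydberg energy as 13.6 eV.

E_n = −13.6 Z²/n² = −217.6/n² eV for Z = 4.
E_3 = −217.6/9 = −24.18 eV, so ionization (to E = 0) requires 24.18 eV.

24.18 eV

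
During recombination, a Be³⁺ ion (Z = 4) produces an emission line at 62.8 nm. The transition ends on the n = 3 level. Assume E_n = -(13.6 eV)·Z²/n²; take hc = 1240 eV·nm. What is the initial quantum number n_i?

The photon energy is ΔE = hc/λ = 1240 / 62.8 = 19.75 eV.
With Z = 4, ΔE = 217.6 × (1/n_f² − 1/n_i²), so 1/n_f² − 1/n_i² = 0.09074.
With n_f = 3: 1/n_i² = 1/9 − 0.09074 = 0.02037, so n_i ≈ 7.01.

n_i = 7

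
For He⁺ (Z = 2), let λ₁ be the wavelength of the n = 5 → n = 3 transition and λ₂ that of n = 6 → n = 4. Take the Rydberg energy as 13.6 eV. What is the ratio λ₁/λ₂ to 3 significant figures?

λ ∝ 1/ΔE ∝ 1/(1/n_f² − 1/n_i²), and the Z² and hc factors cancel in the ratio.
λ₁/λ₂ = (1/4² − 1/6²)/(1/3² − 1/5²) = 0.03472/0.07111 = 0.488.

0.488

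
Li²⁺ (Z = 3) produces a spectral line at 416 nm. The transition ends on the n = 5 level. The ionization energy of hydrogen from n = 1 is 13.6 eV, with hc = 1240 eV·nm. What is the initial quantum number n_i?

The photon energy is ΔE = hc/λ = 1240 / 416 = 2.981 eV.
With Z = 3, ΔE = 122.4 × (1/n_f² − 1/n_i²), so 1/n_f² − 1/n_i² = 0.02435.
With n_f = 5: 1/n_i² = 1/25 − 0.02435 = 0.01565, so n_i ≈ 7.99.

n_i = 8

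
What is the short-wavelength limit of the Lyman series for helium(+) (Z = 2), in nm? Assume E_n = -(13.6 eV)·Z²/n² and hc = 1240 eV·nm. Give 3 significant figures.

The Lyman series has lower level n_f = 1; the series limit corresponds to n_i → ∞.
ΔE_max = 13.6 × 4 / 1² = 54.40 eV.
λ_min = 1240 / 54.40 = 22.8 nm.

22.8 nm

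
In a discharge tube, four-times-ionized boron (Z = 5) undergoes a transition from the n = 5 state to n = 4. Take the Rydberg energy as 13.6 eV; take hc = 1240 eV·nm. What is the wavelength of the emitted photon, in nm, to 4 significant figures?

162.1 nm

For Z = 5 the level energies scale as Z², so the effective Rydberg energy is 13.6 × 25 = 340.0 eV.
ΔE = 340.0 × (1/4² − 1/5²) = 340.0 × 0.02250 = 7.650 eV.
λ = hc/ΔE = 1240 / 7.650 = 162.1 nm.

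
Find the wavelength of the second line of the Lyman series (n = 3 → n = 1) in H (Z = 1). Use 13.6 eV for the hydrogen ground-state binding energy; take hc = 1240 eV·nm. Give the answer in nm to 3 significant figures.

The Lyman series terminates on n_f = 1; the second line has n_i = 1+2 = 3.
ΔE = 13.60 × (1/1² − 1/3²) = 12.09 eV.
λ = 1240 / 12.09 = 103 nm.

103 nm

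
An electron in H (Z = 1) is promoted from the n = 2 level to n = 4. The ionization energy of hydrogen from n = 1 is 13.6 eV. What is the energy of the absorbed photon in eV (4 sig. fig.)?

E_4 = −13.60/16 = −0.8500 eV and E_2 = −13.60/4 = −3.400 eV.
The photon energy is |E_4 − E_2| = 2.550 eV.

2.550 eV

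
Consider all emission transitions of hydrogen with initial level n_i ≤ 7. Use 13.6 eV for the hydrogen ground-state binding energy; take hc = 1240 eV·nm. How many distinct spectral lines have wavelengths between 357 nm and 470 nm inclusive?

3

Enumerate all n_i → n_f pairs with 1 ≤ n_f < n_i ≤ 7 and compute λ = 1240 / [13.6·1·(1/n_f² − 1/n_i²)].
Lines falling in [357, 470] nm: 7→2 (397.1 nm), 6→2 (410.3 nm), 5→2 (434.2 nm).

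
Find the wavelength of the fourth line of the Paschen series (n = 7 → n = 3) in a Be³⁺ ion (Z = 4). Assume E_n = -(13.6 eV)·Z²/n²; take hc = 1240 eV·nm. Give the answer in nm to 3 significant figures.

62.8 nm

The Paschen series terminates on n_f = 3; the fourth line has n_i = 3+4 = 7.
ΔE = 217.6 × (1/3² − 1/7²) = 19.74 eV.
λ = 1240 / 19.74 = 62.8 nm.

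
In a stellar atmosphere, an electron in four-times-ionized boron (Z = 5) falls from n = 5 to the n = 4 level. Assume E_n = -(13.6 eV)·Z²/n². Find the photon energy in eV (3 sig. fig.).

7.65 eV

The Bohr energies scale as Z², so for Z = 5: E_n = −340.0/n² eV.
E_5 = −340.0/25 = −13.60 eV and E_4 = −340.0/16 = −21.25 eV.
The photon energy is |E_5 − E_4| = 7.65 eV.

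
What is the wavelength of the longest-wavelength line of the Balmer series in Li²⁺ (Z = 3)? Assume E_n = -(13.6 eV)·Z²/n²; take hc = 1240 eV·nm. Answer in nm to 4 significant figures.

The Balmer series terminates on n_f = 2; the first line has n_i = 2+1 = 3.
ΔE = 122.4 × (1/2² − 1/3²) = 17.00 eV.
λ = 1240 / 17.00 = 72.94 nm.

72.94 nm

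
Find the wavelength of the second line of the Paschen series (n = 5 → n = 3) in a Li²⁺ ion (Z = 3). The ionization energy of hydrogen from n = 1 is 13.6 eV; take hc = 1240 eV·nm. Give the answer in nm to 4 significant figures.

The Paschen series terminates on n_f = 3; the second line has n_i = 3+2 = 5.
ΔE = 122.4 × (1/3² − 1/5²) = 8.704 eV.
λ = 1240 / 8.704 = 142.5 nm.

142.5 nm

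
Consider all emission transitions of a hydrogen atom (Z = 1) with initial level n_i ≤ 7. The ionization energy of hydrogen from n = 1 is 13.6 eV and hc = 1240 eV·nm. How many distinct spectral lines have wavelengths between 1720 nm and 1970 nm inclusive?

1

Enumerate all n_i → n_f pairs with 1 ≤ n_f < n_i ≤ 7 and compute λ = 1240 / [13.6·1·(1/n_f² − 1/n_i²)].
Lines falling in [1720, 1970] nm: 4→3 (1876 nm).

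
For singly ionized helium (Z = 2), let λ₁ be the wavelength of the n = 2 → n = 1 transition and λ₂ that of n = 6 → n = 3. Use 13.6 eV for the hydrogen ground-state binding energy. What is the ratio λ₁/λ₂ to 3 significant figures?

0.111

λ ∝ 1/ΔE ∝ 1/(1/n_f² − 1/n_i²), and the Z² and hc factors cancel in the ratio.
λ₁/λ₂ = (1/3² − 1/6²)/(1/1² − 1/2²) = 0.08333/0.7500 = 0.111.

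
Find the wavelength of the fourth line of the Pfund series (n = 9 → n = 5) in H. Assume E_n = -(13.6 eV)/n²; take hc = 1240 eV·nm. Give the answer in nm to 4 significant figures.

The Pfund series terminates on n_f = 5; the fourth line has n_i = 5+4 = 9.
ΔE = 13.60 × (1/5² − 1/9²) = 0.3761 eV.
λ = 1240 / 0.3761 = 3297 nm.

3297 nm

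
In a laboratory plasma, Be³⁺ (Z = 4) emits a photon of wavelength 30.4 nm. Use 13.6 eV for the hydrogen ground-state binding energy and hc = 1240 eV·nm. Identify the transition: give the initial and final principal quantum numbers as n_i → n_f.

n_i = 4, n_f = 2

The photon energy is ΔE = hc/λ = 1240 / 30.4 = 40.79 eV.
With Z = 4, ΔE = 217.6 × (1/n_f² − 1/n_i²), so 1/n_f² − 1/n_i² = 0.1875.
Trying n_f = 2 gives 1/n_i² = 0.06255, i.e. n_i ≈ 4; this pair matches.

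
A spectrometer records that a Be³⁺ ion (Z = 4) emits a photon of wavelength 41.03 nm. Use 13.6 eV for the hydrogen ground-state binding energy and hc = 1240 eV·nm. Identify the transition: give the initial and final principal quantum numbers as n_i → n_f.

n_i = 3, n_f = 2

The photon energy is ΔE = hc/λ = 1240 / 41.03 = 30.22 eV.
With Z = 4, ΔE = 217.6 × (1/n_f² − 1/n_i²), so 1/n_f² − 1/n_i² = 0.1389.
Trying n_f = 2 gives 1/n_i² = 0.1111, i.e. n_i ≈ 3; this pair matches.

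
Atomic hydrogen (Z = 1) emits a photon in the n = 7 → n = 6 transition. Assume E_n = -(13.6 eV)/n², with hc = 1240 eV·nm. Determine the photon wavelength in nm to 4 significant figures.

ΔE = 13.60 × (1/6² − 1/7²) = 13.60 × 0.007370 = 0.1002 eV.
λ = hc/ΔE = 1240 / 0.1002 = 12370 nm.

12370 nm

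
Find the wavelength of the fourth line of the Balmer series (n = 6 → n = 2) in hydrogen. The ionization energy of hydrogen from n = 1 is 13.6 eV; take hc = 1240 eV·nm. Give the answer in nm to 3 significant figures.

The Balmer series terminates on n_f = 2; the fourth line has n_i = 2+4 = 6.
ΔE = 13.60 × (1/2² − 1/6²) = 3.022 eV.
λ = 1240 / 3.022 = 410 nm.

410 nm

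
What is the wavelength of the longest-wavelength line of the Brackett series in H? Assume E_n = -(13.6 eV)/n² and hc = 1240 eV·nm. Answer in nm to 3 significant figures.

The Brackett series terminates on n_f = 4; the first line has n_i = 4+1 = 5.
ΔE = 13.60 × (1/4² − 1/5²) = 0.3060 eV.
λ = 1240 / 0.3060 = 4050 nm.

4050 nm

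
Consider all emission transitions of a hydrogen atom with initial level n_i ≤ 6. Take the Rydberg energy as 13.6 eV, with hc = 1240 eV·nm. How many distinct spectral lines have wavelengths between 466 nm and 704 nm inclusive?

2

Enumerate all n_i → n_f pairs with 1 ≤ n_f < n_i ≤ 6 and compute λ = 1240 / [13.6·1·(1/n_f² − 1/n_i²)].
Lines falling in [466, 704] nm: 4→2 (486.3 nm), 3→2 (656.5 nm).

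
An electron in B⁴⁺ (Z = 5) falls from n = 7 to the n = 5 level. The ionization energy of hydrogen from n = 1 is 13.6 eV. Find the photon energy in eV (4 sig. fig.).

The Bohr energies scale as Z², so for Z = 5: E_n = −340.0/n² eV.
E_7 = −340.0/49 = −6.939 eV and E_5 = −340.0/25 = −13.60 eV.
The photon energy is |E_7 − E_5| = 6.661 eV.

6.661 eV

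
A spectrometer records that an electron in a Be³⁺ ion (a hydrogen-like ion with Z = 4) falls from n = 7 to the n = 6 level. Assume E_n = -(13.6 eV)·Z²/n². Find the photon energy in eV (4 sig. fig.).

The Bohr energies scale as Z², so for Z = 4: E_n = −217.6/n² eV.
E_7 = −217.6/49 = −4.441 eV and E_6 = −217.6/36 = −6.044 eV.
The photon energy is |E_7 − E_6| = 1.604 eV.

1.604 eV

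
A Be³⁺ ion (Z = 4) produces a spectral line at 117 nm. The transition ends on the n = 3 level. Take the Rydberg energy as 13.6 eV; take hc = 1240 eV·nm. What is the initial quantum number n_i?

n_i = 4

The photon energy is ΔE = hc/λ = 1240 / 117 = 10.60 eV.
With Z = 4, ΔE = 217.6 × (1/n_f² − 1/n_i²), so 1/n_f² − 1/n_i² = 0.04871.
With n_f = 3: 1/n_i² = 1/9 − 0.04871 = 0.06241, so n_i ≈ 4.00.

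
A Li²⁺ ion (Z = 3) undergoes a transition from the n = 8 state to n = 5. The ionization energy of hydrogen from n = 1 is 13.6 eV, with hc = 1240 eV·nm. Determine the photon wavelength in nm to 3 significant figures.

For Z = 3 the level energies scale as Z², so the effective Rydberg energy is 13.6 × 9 = 122.4 eV.
ΔE = 122.4 × (1/5² − 1/8²) = 122.4 × 0.02438 = 2.984 eV.
λ = hc/ΔE = 1240 / 2.984 = 416 nm.

416 nm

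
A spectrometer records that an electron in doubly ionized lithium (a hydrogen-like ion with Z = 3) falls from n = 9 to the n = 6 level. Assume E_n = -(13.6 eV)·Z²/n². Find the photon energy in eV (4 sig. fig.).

The Bohr energies scale as Z², so for Z = 3: E_n = −122.4/n² eV.
E_9 = −122.4/81 = −1.511 eV and E_6 = −122.4/36 = −3.400 eV.
The photon energy is |E_9 − E_6| = 1.889 eV.

1.889 eV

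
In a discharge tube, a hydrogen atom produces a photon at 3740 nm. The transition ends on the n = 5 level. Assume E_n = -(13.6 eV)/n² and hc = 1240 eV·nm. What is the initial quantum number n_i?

n_i = 8

The photon energy is ΔE = hc/λ = 1240 / 3740 = 0.3316 eV.
With Z = 1, ΔE = 13.60 × (1/n_f² − 1/n_i²), so 1/n_f² − 1/n_i² = 0.02438.
With n_f = 5: 1/n_i² = 1/25 − 0.02438 = 0.01562, so n_i ≈ 8.00.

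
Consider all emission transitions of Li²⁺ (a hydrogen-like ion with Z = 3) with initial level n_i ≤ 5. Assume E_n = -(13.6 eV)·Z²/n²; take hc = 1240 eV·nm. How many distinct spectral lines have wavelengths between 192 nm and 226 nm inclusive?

1

Enumerate all n_i → n_f pairs with 1 ≤ n_f < n_i ≤ 5 and compute λ = 1240 / [13.6·9·(1/n_f² − 1/n_i²)].
Lines falling in [192, 226] nm: 4→3 (208.4 nm).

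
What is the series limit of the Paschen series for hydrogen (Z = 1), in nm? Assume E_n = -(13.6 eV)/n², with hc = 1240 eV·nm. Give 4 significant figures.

The Paschen series has lower level n_f = 3; the series limit corresponds to n_i → ∞.
ΔE_max = 13.6 × 1 / 3² = 1.511 eV.
λ_min = 1240 / 1.511 = 820.6 nm.

820.6 nm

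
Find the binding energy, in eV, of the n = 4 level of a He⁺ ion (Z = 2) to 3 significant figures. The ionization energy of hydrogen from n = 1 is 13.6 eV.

3.40 eV

E_n = −13.6 Z²/n² = −54.40/n² eV for Z = 2.
E_4 = −54.40/16 = −3.40 eV, so ionization (to E = 0) requires 3.40 eV.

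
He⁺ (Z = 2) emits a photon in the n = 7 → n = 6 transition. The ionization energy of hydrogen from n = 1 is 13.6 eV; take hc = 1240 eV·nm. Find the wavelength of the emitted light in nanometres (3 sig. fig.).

For Z = 2 the level energies scale as Z², so the effective Rydberg energy is 13.6 × 4 = 54.40 eV.
ΔE = 54.40 × (1/6² − 1/7²) = 54.40 × 0.007370 = 0.4009 eV.
λ = hc/ΔE = 1240 / 0.4009 = 3090 nm.

3090 nm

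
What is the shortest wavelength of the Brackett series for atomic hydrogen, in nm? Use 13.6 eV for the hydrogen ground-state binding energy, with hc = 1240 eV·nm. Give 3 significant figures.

The Brackett series has lower level n_f = 4; the series limit corresponds to n_i → ∞.
ΔE_max = 13.6 × 1 / 4² = 0.8500 eV.
λ_min = 1240 / 0.8500 = 1460 nm.

1460 nm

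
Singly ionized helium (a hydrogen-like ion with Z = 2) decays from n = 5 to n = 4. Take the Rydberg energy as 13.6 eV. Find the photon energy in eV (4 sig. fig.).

1.224 eV

The Bohr energies scale as Z², so for Z = 2: E_n = −54.40/n² eV.
E_5 = −54.40/25 = −2.176 eV and E_4 = −54.40/16 = −3.400 eV.
The photon energy is |E_5 − E_4| = 1.224 eV.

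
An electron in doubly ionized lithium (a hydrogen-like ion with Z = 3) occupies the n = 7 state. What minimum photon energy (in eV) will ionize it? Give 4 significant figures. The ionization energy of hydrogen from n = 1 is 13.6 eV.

E_n = −13.6 Z²/n² = −122.4/n² eV for Z = 3.
E_7 = −122.4/49 = −2.498 eV, so ionization (to E = 0) requires 2.498 eV.

2.498 eV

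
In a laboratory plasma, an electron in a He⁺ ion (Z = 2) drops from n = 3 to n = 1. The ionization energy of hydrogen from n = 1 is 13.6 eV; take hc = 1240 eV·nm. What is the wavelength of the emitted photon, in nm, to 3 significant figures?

For Z = 2 the level energies scale as Z², so the effective Rydberg energy is 13.6 × 4 = 54.40 eV.
ΔE = 54.40 × (1/1² − 1/3²) = 54.40 × 0.8889 = 48.36 eV.
λ = hc/ΔE = 1240 / 48.36 = 25.6 nm.

25.6 nm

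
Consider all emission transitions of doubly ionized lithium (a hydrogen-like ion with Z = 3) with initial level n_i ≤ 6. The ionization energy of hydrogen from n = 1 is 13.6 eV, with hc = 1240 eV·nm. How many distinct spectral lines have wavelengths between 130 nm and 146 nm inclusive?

1

Enumerate all n_i → n_f pairs with 1 ≤ n_f < n_i ≤ 6 and compute λ = 1240 / [13.6·9·(1/n_f² − 1/n_i²)].
Lines falling in [130, 146] nm: 5→3 (142.5 nm).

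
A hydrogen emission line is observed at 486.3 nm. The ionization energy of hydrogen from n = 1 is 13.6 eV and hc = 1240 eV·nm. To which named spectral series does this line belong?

Balmer

ΔE = 1240/486.3 = 2.550 eV.
This matches 13.6 × (1/2² − 1/4²), so n_f = 2: the Balmer series.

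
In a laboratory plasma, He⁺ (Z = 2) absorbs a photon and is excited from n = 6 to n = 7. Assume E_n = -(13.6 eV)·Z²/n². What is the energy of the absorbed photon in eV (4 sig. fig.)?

The Bohr energies scale as Z², so for Z = 2: E_n = −54.40/n² eV.
E_7 = −54.40/49 = −1.110 eV and E_6 = −54.40/36 = −1.511 eV.
The photon energy is |E_7 − E_6| = 0.4009 eV.

0.4009 eV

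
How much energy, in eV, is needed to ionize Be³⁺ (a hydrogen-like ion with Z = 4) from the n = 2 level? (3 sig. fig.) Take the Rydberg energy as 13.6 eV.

E_n = −13.6 Z²/n² = −217.6/n² eV for Z = 4.
E_2 = −217.6/4 = −54.4 eV, so ionization (to E = 0) requires 54.4 eV.

54.4 eV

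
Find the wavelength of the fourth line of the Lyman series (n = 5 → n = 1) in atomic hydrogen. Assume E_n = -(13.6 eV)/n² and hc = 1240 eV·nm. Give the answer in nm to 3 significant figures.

The Lyman series terminates on n_f = 1; the fourth line has n_i = 1+4 = 5.
ΔE = 13.60 × (1/1² − 1/5²) = 13.06 eV.
λ = 1240 / 13.06 = 95.0 nm.

95.0 nm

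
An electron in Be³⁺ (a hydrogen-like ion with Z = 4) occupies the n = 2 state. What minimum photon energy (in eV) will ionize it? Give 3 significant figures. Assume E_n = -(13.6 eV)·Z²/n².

E_n = −13.6 Z²/n² = −217.6/n² eV for Z = 4.
E_2 = −217.6/4 = −54.4 eV, so ionization (to E = 0) requires 54.4 eV.

54.4 eV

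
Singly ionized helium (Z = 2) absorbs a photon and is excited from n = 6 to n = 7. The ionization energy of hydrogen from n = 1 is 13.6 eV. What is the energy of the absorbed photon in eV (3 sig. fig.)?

0.401 eV

The Bohr energies scale as Z², so for Z = 2: E_n = −54.40/n² eV.
E_7 = −54.40/49 = −1.110 eV and E_6 = −54.40/36 = −1.511 eV.
The photon energy is |E_7 − E_6| = 0.401 eV.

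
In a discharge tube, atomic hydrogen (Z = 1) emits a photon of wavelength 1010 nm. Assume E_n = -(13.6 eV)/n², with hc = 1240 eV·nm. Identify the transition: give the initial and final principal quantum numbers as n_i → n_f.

The photon energy is ΔE = hc/λ = 1240 / 1010 = 1.228 eV.
With Z = 1, ΔE = 13.60 × (1/n_f² − 1/n_i²), so 1/n_f² − 1/n_i² = 0.09027.
Trying n_f = 3 gives 1/n_i² = 0.02084, i.e. n_i ≈ 7; this pair matches.

n_i = 7, n_f = 3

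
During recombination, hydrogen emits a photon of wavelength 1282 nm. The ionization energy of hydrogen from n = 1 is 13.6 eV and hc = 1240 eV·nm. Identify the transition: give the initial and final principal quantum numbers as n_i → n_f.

The photon energy is ΔE = hc/λ = 1240 / 1282 = 0.9672 eV.
With Z = 1, ΔE = 13.60 × (1/n_f² − 1/n_i²), so 1/n_f² − 1/n_i² = 0.07112.
Trying n_f = 3 gives 1/n_i² = 0.03999, i.e. n_i ≈ 5; this pair matches.

n_i = 5, n_f = 3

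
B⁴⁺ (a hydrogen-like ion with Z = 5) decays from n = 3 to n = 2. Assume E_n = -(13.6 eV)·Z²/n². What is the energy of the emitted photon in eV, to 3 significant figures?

The Bohr energies scale as Z², so for Z = 5: E_n = −340.0/n² eV.
E_3 = −340.0/9 = −37.78 eV and E_2 = −340.0/4 = −85.00 eV.
The photon energy is |E_3 − E_2| = 47.2 eV.

47.2 eV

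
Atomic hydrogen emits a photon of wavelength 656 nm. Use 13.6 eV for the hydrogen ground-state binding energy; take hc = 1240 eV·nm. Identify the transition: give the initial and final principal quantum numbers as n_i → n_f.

The photon energy is ΔE = hc/λ = 1240 / 656 = 1.890 eV.
With Z = 1, ΔE = 13.60 × (1/n_f² − 1/n_i²), so 1/n_f² − 1/n_i² = 0.1390.
Trying n_f = 2 gives 1/n_i² = 0.1110, i.e. n_i ≈ 3; this pair matches.

n_i = 3, n_f = 2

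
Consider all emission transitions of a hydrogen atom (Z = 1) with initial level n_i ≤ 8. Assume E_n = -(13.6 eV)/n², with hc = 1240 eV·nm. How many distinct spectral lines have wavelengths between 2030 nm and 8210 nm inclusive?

7

Enumerate all n_i → n_f pairs with 1 ≤ n_f < n_i ≤ 8 and compute λ = 1240 / [13.6·1·(1/n_f² − 1/n_i²)].
Lines falling in [2030, 8210] nm: 7→4 (2166 nm), 6→4 (2626 nm), 8→5 (3741 nm), 5→4 (4052 nm), 7→5 (4654 nm), 6→5 (7460 nm), 8→6 (7503 nm).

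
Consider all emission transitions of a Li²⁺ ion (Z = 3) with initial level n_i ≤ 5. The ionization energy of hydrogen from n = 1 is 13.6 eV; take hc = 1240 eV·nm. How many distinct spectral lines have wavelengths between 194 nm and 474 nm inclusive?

2

Enumerate all n_i → n_f pairs with 1 ≤ n_f < n_i ≤ 5 and compute λ = 1240 / [13.6·9·(1/n_f² − 1/n_i²)].
Lines falling in [194, 474] nm: 4→3 (208.4 nm), 5→4 (450.3 nm).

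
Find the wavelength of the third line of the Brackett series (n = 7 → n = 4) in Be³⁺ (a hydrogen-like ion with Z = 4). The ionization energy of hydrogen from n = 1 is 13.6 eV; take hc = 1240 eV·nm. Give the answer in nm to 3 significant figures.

The Brackett series terminates on n_f = 4; the third line has n_i = 4+3 = 7.
ΔE = 217.6 × (1/4² − 1/7²) = 9.159 eV.
λ = 1240 / 9.159 = 135 nm.

135 nm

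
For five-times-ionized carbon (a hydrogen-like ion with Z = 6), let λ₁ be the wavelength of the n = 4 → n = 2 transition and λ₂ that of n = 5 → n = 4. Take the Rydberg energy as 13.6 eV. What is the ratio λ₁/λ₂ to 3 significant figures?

λ ∝ 1/ΔE ∝ 1/(1/n_f² − 1/n_i²), and the Z² and hc factors cancel in the ratio.
λ₁/λ₂ = (1/4² − 1/5²)/(1/2² − 1/4²) = 0.02250/0.1875 = 0.120.

0.120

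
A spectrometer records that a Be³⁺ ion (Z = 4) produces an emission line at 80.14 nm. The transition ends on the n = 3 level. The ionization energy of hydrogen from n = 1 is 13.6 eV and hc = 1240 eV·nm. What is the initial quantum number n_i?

n_i = 5

The photon energy is ΔE = hc/λ = 1240 / 80.14 = 15.47 eV.
With Z = 4, ΔE = 217.6 × (1/n_f² − 1/n_i²), so 1/n_f² − 1/n_i² = 0.07111.
With n_f = 3: 1/n_i² = 1/9 − 0.07111 = 0.04000, so n_i ≈ 5.00.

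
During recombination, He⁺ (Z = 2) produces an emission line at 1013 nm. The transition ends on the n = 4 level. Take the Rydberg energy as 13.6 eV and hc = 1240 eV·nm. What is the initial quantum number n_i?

The photon energy is ΔE = hc/λ = 1240 / 1013 = 1.224 eV.
With Z = 2, ΔE = 54.40 × (1/n_f² − 1/n_i²), so 1/n_f² − 1/n_i² = 0.02250.
With n_f = 4: 1/n_i² = 1/16 − 0.02250 = 0.04000, so n_i ≈ 5.00.

n_i = 5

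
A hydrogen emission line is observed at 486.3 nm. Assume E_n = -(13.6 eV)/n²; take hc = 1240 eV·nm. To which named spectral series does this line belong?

Balmer

ΔE = 1240/486.3 = 2.550 eV.
This matches 13.6 × (1/2² − 1/4²), so n_f = 2: the Balmer series.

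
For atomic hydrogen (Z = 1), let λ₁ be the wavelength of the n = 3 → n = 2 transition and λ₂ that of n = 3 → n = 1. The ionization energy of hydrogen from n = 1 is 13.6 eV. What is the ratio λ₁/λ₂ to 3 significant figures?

6.40

λ ∝ 1/ΔE ∝ 1/(1/n_f² − 1/n_i²), and the Z² and hc factors cancel in the ratio.
λ₁/λ₂ = (1/1² − 1/3²)/(1/2² − 1/3²) = 0.8889/0.1389 = 6.40.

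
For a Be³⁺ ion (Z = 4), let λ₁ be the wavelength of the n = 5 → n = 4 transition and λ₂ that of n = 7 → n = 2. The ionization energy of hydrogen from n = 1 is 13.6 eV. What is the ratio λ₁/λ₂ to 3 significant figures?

λ ∝ 1/ΔE ∝ 1/(1/n_f² − 1/n_i²), and the Z² and hc factors cancel in the ratio.
λ₁/λ₂ = (1/2² − 1/7²)/(1/4² − 1/5²) = 0.2296/0.02250 = 10.2.

10.2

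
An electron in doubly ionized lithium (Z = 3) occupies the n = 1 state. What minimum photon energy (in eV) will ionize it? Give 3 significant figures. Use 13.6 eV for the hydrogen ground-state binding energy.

122 eV

E_n = −13.6 Z²/n² = −122.4/n² eV for Z = 3.
E_1 = −122.4/1 = −122 eV, so ionization (to E = 0) requires 122 eV.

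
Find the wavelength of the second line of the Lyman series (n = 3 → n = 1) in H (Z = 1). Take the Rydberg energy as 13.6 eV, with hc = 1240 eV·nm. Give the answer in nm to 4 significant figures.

102.6 nm

The Lyman series terminates on n_f = 1; the second line has n_i = 1+2 = 3.
ΔE = 13.60 × (1/1² − 1/3²) = 12.09 eV.
λ = 1240 / 12.09 = 102.6 nm.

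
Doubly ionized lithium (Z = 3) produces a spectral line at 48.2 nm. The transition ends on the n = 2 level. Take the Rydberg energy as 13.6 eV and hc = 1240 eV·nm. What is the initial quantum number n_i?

n_i = 5

The photon energy is ΔE = hc/λ = 1240 / 48.2 = 25.73 eV.
With Z = 3, ΔE = 122.4 × (1/n_f² − 1/n_i²), so 1/n_f² − 1/n_i² = 0.2102.
With n_f = 2: 1/n_i² = 1/4 − 0.2102 = 0.03982, so n_i ≈ 5.01.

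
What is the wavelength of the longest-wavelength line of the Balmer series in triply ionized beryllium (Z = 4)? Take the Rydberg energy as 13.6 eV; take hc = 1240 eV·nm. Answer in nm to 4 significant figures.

41.03 nm

The Balmer series terminates on n_f = 2; the first line has n_i = 2+1 = 3.
ΔE = 217.6 × (1/2² − 1/3²) = 30.22 eV.
λ = 1240 / 30.22 = 41.03 nm.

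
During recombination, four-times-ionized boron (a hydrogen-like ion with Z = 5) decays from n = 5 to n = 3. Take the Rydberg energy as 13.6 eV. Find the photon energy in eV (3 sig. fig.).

24.2 eV

The Bohr energies scale as Z², so for Z = 5: E_n = −340.0/n² eV.
E_5 = −340.0/25 = −13.60 eV and E_3 = −340.0/9 = −37.78 eV.
The photon energy is |E_5 − E_3| = 24.2 eV.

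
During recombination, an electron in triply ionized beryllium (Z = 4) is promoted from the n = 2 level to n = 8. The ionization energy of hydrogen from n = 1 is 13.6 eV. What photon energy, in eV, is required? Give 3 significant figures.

51.0 eV

The Bohr energies scale as Z², so for Z = 4: E_n = −217.6/n² eV.
E_8 = −217.6/64 = −3.400 eV and E_2 = −217.6/4 = −54.40 eV.
The photon energy is |E_8 − E_2| = 51.0 eV.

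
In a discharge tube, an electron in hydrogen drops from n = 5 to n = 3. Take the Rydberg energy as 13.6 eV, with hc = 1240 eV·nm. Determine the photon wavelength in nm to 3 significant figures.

ΔE = 13.60 × (1/3² − 1/5²) = 13.60 × 0.07111 = 0.9671 eV.
λ = hc/ΔE = 1240 / 0.9671 = 1280 nm.
This line belongs to the Paschen series.

1280 nm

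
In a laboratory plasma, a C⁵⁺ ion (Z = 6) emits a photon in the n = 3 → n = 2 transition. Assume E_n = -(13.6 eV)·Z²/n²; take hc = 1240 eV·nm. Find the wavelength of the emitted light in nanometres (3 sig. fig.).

18.2 nm

For Z = 6 the level energies scale as Z², so the effective Rydberg energy is 13.6 × 36 = 489.6 eV.
ΔE = 489.6 × (1/2² − 1/3²) = 489.6 × 0.1389 = 68.00 eV.
λ = hc/ΔE = 1240 / 68.00 = 18.2 nm.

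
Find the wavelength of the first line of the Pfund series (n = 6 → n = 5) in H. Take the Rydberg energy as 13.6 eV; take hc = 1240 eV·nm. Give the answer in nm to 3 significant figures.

The Pfund series terminates on n_f = 5; the first line has n_i = 5+1 = 6.
ΔE = 13.60 × (1/5² − 1/6²) = 0.1662 eV.
λ = 1240 / 0.1662 = 7460 nm.

7460 nm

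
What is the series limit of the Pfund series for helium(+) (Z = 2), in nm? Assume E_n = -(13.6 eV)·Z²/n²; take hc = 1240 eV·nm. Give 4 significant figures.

569.9 nm

The Pfund series has lower level n_f = 5; the series limit corresponds to n_i → ∞.
ΔE_max = 13.6 × 4 / 5² = 2.176 eV.
λ_min = 1240 / 2.176 = 569.9 nm.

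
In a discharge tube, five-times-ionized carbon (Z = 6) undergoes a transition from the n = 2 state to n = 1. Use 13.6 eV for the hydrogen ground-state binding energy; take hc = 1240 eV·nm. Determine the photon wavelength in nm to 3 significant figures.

For Z = 6 the level energies scale as Z², so the effective Rydberg energy is 13.6 × 36 = 489.6 eV.
ΔE = 489.6 × (1/1² − 1/2²) = 489.6 × 0.7500 = 367.2 eV.
λ = hc/ΔE = 1240 / 367.2 = 3.38 nm.

3.38 nm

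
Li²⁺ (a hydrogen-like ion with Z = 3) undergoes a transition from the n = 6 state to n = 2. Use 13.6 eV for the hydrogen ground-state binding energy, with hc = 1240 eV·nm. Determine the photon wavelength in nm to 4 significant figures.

For Z = 3 the level energies scale as Z², so the effective Rydberg energy is 13.6 × 9 = 122.4 eV.
ΔE = 122.4 × (1/2² − 1/6²) = 122.4 × 0.2222 = 27.20 eV.
λ = hc/ΔE = 1240 / 27.20 = 45.59 nm.

45.59 nm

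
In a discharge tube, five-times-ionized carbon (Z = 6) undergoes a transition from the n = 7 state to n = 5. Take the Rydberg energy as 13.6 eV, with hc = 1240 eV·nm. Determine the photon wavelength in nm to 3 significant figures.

129 nm

For Z = 6 the level energies scale as Z², so the effective Rydberg energy is 13.6 × 36 = 489.6 eV.
ΔE = 489.6 × (1/5² − 1/7²) = 489.6 × 0.01959 = 9.592 eV.
λ = hc/ΔE = 1240 / 9.592 = 129 nm.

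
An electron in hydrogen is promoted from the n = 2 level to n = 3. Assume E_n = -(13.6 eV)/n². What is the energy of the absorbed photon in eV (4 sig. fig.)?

1.889 eV

E_3 = −13.60/9 = −1.511 eV and E_2 = −13.60/4 = −3.400 eV.
The photon energy is |E_3 − E_2| = 1.889 eV.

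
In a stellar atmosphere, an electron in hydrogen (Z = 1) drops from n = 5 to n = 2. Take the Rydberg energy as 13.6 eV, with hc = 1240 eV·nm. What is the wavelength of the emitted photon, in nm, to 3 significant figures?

ΔE = 13.60 × (1/2² − 1/5²) = 13.60 × 0.2100 = 2.856 eV.
λ = hc/ΔE = 1240 / 2.856 = 434 nm.

434 nm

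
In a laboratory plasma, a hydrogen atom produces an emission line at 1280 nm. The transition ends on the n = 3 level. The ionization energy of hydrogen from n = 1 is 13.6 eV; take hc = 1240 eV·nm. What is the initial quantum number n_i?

The photon energy is ΔE = hc/λ = 1240 / 1280 = 0.9688 eV.
With Z = 1, ΔE = 13.60 × (1/n_f² − 1/n_i²), so 1/n_f² − 1/n_i² = 0.07123.
With n_f = 3: 1/n_i² = 1/9 − 0.07123 = 0.03988, so n_i ≈ 5.01.

n_i = 5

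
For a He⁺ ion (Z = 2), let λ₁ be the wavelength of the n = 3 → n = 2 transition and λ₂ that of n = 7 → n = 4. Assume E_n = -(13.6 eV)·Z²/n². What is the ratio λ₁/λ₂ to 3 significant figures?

λ ∝ 1/ΔE ∝ 1/(1/n_f² − 1/n_i²), and the Z² and hc factors cancel in the ratio.
λ₁/λ₂ = (1/4² − 1/7²)/(1/2² − 1/3²) = 0.04209/0.1389 = 0.303.

0.303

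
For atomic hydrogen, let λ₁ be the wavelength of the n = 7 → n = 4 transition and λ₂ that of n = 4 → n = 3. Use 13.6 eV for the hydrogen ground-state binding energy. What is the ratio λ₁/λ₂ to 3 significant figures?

λ ∝ 1/ΔE ∝ 1/(1/n_f² − 1/n_i²), and the Z² and hc factors cancel in the ratio.
λ₁/λ₂ = (1/3² − 1/4²)/(1/4² − 1/7²) = 0.04861/0.04209 = 1.15.

1.15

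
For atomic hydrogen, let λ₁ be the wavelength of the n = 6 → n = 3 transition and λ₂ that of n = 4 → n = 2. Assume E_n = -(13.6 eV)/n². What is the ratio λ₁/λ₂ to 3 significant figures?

λ ∝ 1/ΔE ∝ 1/(1/n_f² − 1/n_i²), and the Z² and hc factors cancel in the ratio.
λ₁/λ₂ = (1/2² − 1/4²)/(1/3² − 1/6²) = 0.1875/0.08333 = 2.25.

2.25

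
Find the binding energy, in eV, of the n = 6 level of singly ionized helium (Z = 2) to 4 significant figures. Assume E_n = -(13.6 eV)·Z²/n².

E_n = −13.6 Z²/n² = −54.40/n² eV for Z = 2.
E_6 = −54.40/36 = −1.511 eV, so ionization (to E = 0) requires 1.511 eV.

1.511 eV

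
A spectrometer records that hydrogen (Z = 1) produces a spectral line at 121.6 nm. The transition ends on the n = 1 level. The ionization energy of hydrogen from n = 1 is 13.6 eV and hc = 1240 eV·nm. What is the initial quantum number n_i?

The photon energy is ΔE = hc/λ = 1240 / 121.6 = 10.20 eV.
With Z = 1, ΔE = 13.60 × (1/n_f² − 1/n_i²), so 1/n_f² − 1/n_i² = 0.7498.
With n_f = 1: 1/n_i² = 1/1 − 0.7498 = 0.2502, so n_i ≈ 2.00.

n_i = 2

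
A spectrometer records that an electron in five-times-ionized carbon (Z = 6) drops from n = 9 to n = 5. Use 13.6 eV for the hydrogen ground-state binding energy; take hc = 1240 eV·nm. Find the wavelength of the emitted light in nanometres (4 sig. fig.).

For Z = 6 the level energies scale as Z², so the effective Rydberg energy is 13.6 × 36 = 489.6 eV.
ΔE = 489.6 × (1/5² − 1/9²) = 489.6 × 0.02765 = 13.54 eV.
λ = hc/ΔE = 1240 / 13.54 = 91.58 nm.

91.58 nm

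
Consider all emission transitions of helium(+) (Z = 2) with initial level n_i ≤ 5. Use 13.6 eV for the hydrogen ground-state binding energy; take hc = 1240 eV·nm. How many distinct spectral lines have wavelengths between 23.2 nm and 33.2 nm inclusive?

Enumerate all n_i → n_f pairs with 1 ≤ n_f < n_i ≤ 5 and compute λ = 1240 / [13.6·4·(1/n_f² − 1/n_i²)].
Lines falling in [23.2, 33.2] nm: 5→1 (23.74 nm), 4→1 (24.31 nm), 3→1 (25.64 nm), 2→1 (30.39 nm).

4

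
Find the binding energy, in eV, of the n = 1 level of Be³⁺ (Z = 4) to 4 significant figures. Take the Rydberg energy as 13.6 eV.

217.6 eV

E_n = −13.6 Z²/n² = −217.6/n² eV for Z = 4.
E_1 = −217.6/1 = −217.6 eV, so ionization (to E = 0) requires 217.6 eV.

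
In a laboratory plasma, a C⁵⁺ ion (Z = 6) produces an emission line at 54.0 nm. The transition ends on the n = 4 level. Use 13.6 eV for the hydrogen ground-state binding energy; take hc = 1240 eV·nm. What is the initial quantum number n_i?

n_i = 8

The photon energy is ΔE = hc/λ = 1240 / 54.0 = 22.96 eV.
With Z = 6, ΔE = 489.6 × (1/n_f² − 1/n_i²), so 1/n_f² − 1/n_i² = 0.04690.
With n_f = 4: 1/n_i² = 1/16 − 0.04690 = 0.01560, so n_i ≈ 8.01.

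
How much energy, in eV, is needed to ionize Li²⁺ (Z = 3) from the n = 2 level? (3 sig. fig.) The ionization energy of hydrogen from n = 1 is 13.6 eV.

30.6 eV

E_n = −13.6 Z²/n² = −122.4/n² eV for Z = 3.
E_2 = −122.4/4 = −30.6 eV, so ionization (to E = 0) requires 30.6 eV.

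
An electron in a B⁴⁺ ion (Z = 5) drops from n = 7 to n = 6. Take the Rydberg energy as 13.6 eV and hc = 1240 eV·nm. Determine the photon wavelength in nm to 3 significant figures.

495 nm

For Z = 5 the level energies scale as Z², so the effective Rydberg energy is 13.6 × 25 = 340.0 eV.
ΔE = 340.0 × (1/6² − 1/7²) = 340.0 × 0.007370 = 2.506 eV.
λ = hc/ΔE = 1240 / 2.506 = 495 nm.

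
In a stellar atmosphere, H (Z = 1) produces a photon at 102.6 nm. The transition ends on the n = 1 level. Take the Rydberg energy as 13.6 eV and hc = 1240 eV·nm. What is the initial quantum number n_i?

The photon energy is ΔE = hc/λ = 1240 / 102.6 = 12.09 eV.
With Z = 1, ΔE = 13.60 × (1/n_f² − 1/n_i²), so 1/n_f² − 1/n_i² = 0.8887.
With n_f = 1: 1/n_i² = 1/1 − 0.8887 = 0.1113, so n_i ≈ 3.00.

n_i = 3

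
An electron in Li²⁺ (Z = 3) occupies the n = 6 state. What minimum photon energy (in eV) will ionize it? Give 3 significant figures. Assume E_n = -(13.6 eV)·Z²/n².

E_n = −13.6 Z²/n² = −122.4/n² eV for Z = 3.
E_6 = −122.4/36 = −3.40 eV, so ionization (to E = 0) requires 3.40 eV.

3.40 eV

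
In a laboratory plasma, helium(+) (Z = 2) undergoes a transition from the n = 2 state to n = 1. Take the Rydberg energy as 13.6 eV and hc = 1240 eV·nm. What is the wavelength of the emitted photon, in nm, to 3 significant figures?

30.4 nm

For Z = 2 the level energies scale as Z², so the effective Rydberg energy is 13.6 × 4 = 54.40 eV.
ΔE = 54.40 × (1/1² − 1/2²) = 54.40 × 0.7500 = 40.80 eV.
λ = hc/ΔE = 1240 / 40.80 = 30.4 nm.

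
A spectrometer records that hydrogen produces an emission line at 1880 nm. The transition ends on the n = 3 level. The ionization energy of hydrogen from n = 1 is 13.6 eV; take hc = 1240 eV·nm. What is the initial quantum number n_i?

n_i = 4

The photon energy is ΔE = hc/λ = 1240 / 1880 = 0.6596 eV.
With Z = 1, ΔE = 13.60 × (1/n_f² − 1/n_i²), so 1/n_f² − 1/n_i² = 0.04850.
With n_f = 3: 1/n_i² = 1/9 − 0.04850 = 0.06261, so n_i ≈ 4.00.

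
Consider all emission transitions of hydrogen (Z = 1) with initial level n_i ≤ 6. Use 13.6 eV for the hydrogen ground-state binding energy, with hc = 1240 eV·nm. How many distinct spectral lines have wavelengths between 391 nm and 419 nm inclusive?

Enumerate all n_i → n_f pairs with 1 ≤ n_f < n_i ≤ 6 and compute λ = 1240 / [13.6·1·(1/n_f² − 1/n_i²)].
Lines falling in [391, 419] nm: 6→2 (410.3 nm).

1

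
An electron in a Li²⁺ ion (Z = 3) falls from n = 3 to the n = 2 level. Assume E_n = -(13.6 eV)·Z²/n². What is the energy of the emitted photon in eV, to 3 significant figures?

The Bohr energies scale as Z², so for Z = 3: E_n = −122.4/n² eV.
E_3 = −122.4/9 = −13.60 eV and E_2 = −122.4/4 = −30.60 eV.
The photon energy is |E_3 − E_2| = 17.0 eV.

17.0 eV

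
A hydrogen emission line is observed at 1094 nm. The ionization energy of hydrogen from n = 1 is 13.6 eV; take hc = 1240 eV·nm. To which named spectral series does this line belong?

ΔE = 1240/1094 = 1.133 eV.
This matches 13.6 × (1/3² − 1/6²), so n_f = 3: the Paschen series.

Paschen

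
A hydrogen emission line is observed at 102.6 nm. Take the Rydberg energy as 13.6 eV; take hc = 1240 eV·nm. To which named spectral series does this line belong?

ΔE = 1240/102.6 = 12.09 eV.
This matches 13.6 × (1/1² − 1/3²), so n_f = 1: the Lyman series.

Lyman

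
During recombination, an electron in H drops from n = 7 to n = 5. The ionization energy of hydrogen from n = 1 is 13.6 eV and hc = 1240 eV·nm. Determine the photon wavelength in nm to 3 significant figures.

4650 nm

ΔE = 13.60 × (1/5² − 1/7²) = 13.60 × 0.01959 = 0.2664 eV.
λ = hc/ΔE = 1240 / 0.2664 = 4650 nm.
This line belongs to the Pfund series.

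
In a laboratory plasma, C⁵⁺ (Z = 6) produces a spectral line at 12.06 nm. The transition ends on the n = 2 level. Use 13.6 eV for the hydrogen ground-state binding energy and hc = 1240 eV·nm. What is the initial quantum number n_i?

n_i = 5

The photon energy is ΔE = hc/λ = 1240 / 12.06 = 102.8 eV.
With Z = 6, ΔE = 489.6 × (1/n_f² − 1/n_i²), so 1/n_f² − 1/n_i² = 0.2100.
With n_f = 2: 1/n_i² = 1/4 − 0.2100 = 0.03999, so n_i ≈ 5.00.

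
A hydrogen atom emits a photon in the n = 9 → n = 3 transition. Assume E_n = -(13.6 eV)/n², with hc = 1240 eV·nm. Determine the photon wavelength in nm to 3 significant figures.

923 nm

ΔE = 13.60 × (1/3² − 1/9²) = 13.60 × 0.09877 = 1.343 eV.
λ = hc/ΔE = 1240 / 1.343 = 923 nm.
This line belongs to the Paschen series.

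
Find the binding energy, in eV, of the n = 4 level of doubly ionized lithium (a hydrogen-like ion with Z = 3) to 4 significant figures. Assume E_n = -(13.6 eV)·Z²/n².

E_n = −13.6 Z²/n² = −122.4/n² eV for Z = 3.
E_4 = −122.4/16 = −7.650 eV, so ionization (to E = 0) requires 7.650 eV.

7.650 eV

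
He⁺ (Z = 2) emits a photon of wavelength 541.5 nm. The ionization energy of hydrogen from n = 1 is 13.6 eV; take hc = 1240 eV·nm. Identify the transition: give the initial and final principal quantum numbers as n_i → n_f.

n_i = 7, n_f = 4

The photon energy is ΔE = hc/λ = 1240 / 541.5 = 2.290 eV.
With Z = 2, ΔE = 54.40 × (1/n_f² − 1/n_i²), so 1/n_f² − 1/n_i² = 0.04209.
Trying n_f = 4 gives 1/n_i² = 0.02041, i.e. n_i ≈ 7; this pair matches.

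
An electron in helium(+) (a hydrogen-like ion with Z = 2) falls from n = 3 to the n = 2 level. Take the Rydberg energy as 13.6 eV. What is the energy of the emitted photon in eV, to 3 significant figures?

7.56 eV

The Bohr energies scale as Z², so for Z = 2: E_n = −54.40/n² eV.
E_3 = −54.40/9 = −6.044 eV and E_2 = −54.40/4 = −13.60 eV.
The photon energy is |E_3 − E_2| = 7.56 eV.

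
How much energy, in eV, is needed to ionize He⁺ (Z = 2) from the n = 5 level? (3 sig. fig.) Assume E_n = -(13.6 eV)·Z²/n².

2.18 eV

E_n = −13.6 Z²/n² = −54.40/n² eV for Z = 2.
E_5 = −54.40/25 = −2.18 eV, so ionization (to E = 0) requires 2.18 eV.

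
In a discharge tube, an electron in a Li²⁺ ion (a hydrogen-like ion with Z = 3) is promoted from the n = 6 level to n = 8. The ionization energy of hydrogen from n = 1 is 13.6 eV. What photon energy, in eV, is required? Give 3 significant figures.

1.49 eV

The Bohr energies scale as Z², so for Z = 3: E_n = −122.4/n² eV.
E_8 = −122.4/64 = −1.913 eV and E_6 = −122.4/36 = −3.400 eV.
The photon energy is |E_8 − E_6| = 1.49 eV.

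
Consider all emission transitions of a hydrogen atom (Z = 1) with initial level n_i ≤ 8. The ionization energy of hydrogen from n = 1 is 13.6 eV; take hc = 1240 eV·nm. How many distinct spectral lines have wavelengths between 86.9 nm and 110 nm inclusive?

Enumerate all n_i → n_f pairs with 1 ≤ n_f < n_i ≤ 8 and compute λ = 1240 / [13.6·1·(1/n_f² − 1/n_i²)].
Lines falling in [86.9, 110] nm: 8→1 (92.62 nm), 7→1 (93.08 nm), 6→1 (93.78 nm), 5→1 (94.98 nm), 4→1 (97.25 nm), 3→1 (102.6 nm).

6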